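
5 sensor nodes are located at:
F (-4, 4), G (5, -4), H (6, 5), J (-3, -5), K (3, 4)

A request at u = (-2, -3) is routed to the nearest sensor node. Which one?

J

Squared Euclidean distances:
|uF|² = (-2−(-4))² + (-3−4)² = 4 + 49 = 53
|uG|² = (-2−5)² + (-3−(-4))² = 49 + 1 = 50
|uH|² = (-2−6)² + (-3−5)² = 64 + 64 = 128
|uJ|² = (-2−(-3))² + (-3−(-5))² = 1 + 4 = 5
|uK|² = (-2−3)² + (-3−4)² = 25 + 49 = 74
J is nearest.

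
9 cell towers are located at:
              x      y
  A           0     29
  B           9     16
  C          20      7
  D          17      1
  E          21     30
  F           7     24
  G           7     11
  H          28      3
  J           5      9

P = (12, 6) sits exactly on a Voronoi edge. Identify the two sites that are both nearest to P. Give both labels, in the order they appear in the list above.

Squared distances from P to each site:
|PA|² = (12−0)² + (6−29)² = 144 + 529 = 673
|PB|² = (12−9)² + (6−16)² = 9 + 100 = 109
|PC|² = (12−20)² + (6−7)² = 64 + 1 = 65
|PD|² = (12−17)² + (6−1)² = 25 + 25 = 50
|PE|² = (12−21)² + (6−30)² = 81 + 576 = 657
|PF|² = (12−7)² + (6−24)² = 25 + 324 = 349
|PG|² = (12−7)² + (6−11)² = 25 + 25 = 50
|PH|² = (12−28)² + (6−3)² = 256 + 9 = 265
|PJ|² = (12−5)² + (6−9)² = 49 + 9 = 58
P is equidistant from D and G (both at squared distance 50), and every other site is strictly farther — so P lies on the D–G Voronoi edge.

D and G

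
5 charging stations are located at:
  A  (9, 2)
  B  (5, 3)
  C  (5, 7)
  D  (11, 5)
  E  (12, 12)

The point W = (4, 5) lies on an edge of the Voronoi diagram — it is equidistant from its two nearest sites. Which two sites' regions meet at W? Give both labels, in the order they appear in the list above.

Squared distances from W to each site:
|WA|² = 25 + 9 = 34
|WB|² = 1 + 4 = 5
|WC|² = 1 + 4 = 5
|WD|² = 49 + 0 = 49
|WE|² = 64 + 49 = 113
W is equidistant from B and C (both at squared distance 5), and every other site is strictly farther — so W lies on the B–C Voronoi edge.

B and C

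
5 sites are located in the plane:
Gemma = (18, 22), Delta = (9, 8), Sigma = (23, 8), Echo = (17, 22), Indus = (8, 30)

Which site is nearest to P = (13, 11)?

Squared Euclidean distances:
d²(P, Gemma) = (13−18)² + (11−22)² = 25 + 121 = 146
d²(P, Delta) = (13−9)² + (11−8)² = 16 + 9 = 25
d²(P, Sigma) = (13−23)² + (11−8)² = 100 + 9 = 109
d²(P, Echo) = (13−17)² + (11−22)² = 16 + 121 = 137
d²(P, Indus) = (13−8)² + (11−30)² = 25 + 361 = 386
The smallest is to Delta, so P lies in the Voronoi region of Delta.

Delta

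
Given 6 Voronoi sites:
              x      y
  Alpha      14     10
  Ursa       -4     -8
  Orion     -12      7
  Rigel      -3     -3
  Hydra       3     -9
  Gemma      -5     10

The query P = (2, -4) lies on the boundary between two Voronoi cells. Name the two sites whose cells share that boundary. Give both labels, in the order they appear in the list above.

Rigel and Hydra

Squared distances from P to each site:
d²(P, Alpha) = (2−14)² + (-4−10)² = 144 + 196 = 340
d²(P, Ursa) = (2−(-4))² + (-4−(-8))² = 36 + 16 = 52
d²(P, Orion) = (2−(-12))² + (-4−7)² = 196 + 121 = 317
d²(P, Rigel) = (2−(-3))² + (-4−(-3))² = 25 + 1 = 26
d²(P, Hydra) = (2−3)² + (-4−(-9))² = 1 + 25 = 26
d²(P, Gemma) = (2−(-5))² + (-4−10)² = 49 + 196 = 245
P is equidistant from Rigel and Hydra (both at squared distance 26), and every other site is strictly farther — so P lies on the Rigel–Hydra Voronoi edge.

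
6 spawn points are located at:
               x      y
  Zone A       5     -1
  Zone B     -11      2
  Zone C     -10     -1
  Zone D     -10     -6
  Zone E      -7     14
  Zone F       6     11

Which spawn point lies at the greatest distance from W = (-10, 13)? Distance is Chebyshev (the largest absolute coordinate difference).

Zone D

d(W, Zone A) = max(15, 14) = 15
d(W, Zone B) = max(1, 11) = 11
d(W, Zone C) = max(0, 14) = 14
d(W, Zone D) = max(0, 19) = 19
d(W, Zone E) = max(3, 1) = 3
d(W, Zone F) = max(16, 2) = 16
The largest is to Zone D.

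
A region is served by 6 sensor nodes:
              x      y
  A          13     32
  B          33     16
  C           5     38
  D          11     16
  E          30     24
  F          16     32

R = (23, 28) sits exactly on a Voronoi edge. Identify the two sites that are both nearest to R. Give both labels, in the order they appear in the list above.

Squared distances from R to each site:
|RA|² = (23−13)² + (28−32)² = 100 + 16 = 116
|RB|² = (23−33)² + (28−16)² = 100 + 144 = 244
|RC|² = (23−5)² + (28−38)² = 324 + 100 = 424
|RD|² = (23−11)² + (28−16)² = 144 + 144 = 288
|RE|² = (23−30)² + (28−24)² = 49 + 16 = 65
|RF|² = (23−16)² + (28−32)² = 49 + 16 = 65
R is equidistant from E and F (both at squared distance 65), and every other site is strictly farther — so R lies on the E–F Voronoi edge.

E and F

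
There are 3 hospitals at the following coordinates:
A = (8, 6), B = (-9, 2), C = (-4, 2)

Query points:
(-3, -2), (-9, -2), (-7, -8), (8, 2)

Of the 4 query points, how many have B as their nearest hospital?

2

(-3, -2) — d² to each: A:185, B:52, C:17 → nearest is C
(-9, -2) — d² to each: A:353, B:16, C:41 → nearest is B
(-7, -8) — d² to each: A:421, B:104, C:109 → nearest is B
(8, 2) — d² to each: A:16, B:289, C:144 → nearest is A
2 of the 4 points have B as nearest.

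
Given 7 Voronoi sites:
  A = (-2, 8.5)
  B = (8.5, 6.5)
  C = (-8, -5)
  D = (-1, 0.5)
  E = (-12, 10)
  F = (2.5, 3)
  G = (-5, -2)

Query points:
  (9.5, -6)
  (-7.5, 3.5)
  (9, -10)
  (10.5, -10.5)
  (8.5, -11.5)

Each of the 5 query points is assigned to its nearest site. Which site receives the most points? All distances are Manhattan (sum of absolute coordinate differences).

(9.5, -6) — d to each: A:26, B:13.5, C:18.5, D:17, E:37.5, F:16, G:18.5 → nearest is B
(-7.5, 3.5) — d to each: A:10.5, B:19, C:9, D:9.5, E:11, F:10.5, G:8 → nearest is G
(9, -10) — d to each: A:29.5, B:17, C:22, D:20.5, E:41, F:19.5, G:22 → nearest is B
(10.5, -10.5) — d to each: A:31.5, B:19, C:24, D:22.5, E:43, F:21.5, G:24 → nearest is B
(8.5, -11.5) — d to each: A:30.5, B:18, C:23, D:21.5, E:42, F:20.5, G:23 → nearest is B
Tally — B:4, G:1. B captures the most (4).

B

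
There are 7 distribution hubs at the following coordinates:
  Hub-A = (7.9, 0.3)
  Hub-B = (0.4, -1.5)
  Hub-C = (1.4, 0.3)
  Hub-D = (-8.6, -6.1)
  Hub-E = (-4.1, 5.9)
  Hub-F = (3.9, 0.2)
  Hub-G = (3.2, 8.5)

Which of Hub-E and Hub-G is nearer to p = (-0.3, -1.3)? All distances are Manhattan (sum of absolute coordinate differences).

d(p, Hub-E) = |-0.3−(-4.1)| + |-1.3−5.9| = 3.8 + 7.2 = 11
d(p, Hub-G) = |-0.3−3.2| + |-1.3−8.5| = 3.5 + 9.8 = 13.3
11 < 13.3, so Hub-E is closer.

Hub-E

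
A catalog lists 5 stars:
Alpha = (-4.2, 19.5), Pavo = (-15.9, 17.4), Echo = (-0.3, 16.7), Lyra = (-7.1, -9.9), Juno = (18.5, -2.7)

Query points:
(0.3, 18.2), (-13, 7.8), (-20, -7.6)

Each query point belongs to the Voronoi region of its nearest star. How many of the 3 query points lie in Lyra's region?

1

(0.3, 18.2) — d² to each: Alpha:21.94, Pavo:263.08, Echo:2.61, Lyra:844.37, Juno:768.05 → nearest is Echo
(-13, 7.8) — d² to each: Alpha:214.33, Pavo:100.57, Echo:240.5, Lyra:348.1, Juno:1102.5 → nearest is Pavo
(-20, -7.6) — d² to each: Alpha:984.05, Pavo:641.81, Echo:978.58, Lyra:171.7, Juno:1506.26 → nearest is Lyra
1 of the 3 points has Lyra as nearest.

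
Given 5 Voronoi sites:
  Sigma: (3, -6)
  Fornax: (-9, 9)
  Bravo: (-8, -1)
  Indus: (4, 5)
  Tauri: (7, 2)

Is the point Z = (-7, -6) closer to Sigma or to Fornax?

Sigma

Compare squared distances:
d²(Z, Sigma) = (-7−3)² + (-6−(-6))² = 100 + 0 = 100
d²(Z, Fornax) = (-7−(-9))² + (-6−9)² = 4 + 225 = 229
100 < 229, so Sigma is closer.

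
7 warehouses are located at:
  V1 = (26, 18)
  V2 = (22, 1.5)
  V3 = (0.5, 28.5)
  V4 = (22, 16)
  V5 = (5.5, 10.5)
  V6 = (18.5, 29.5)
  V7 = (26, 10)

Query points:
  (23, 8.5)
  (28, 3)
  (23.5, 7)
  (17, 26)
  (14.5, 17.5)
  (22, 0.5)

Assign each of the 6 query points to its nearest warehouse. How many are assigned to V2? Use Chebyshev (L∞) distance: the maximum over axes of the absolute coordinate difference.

2

(23, 8.5) — d to each: V1:9.5, V2:7, V3:22.5, V4:7.5, V5:17.5, V6:21, V7:3 → nearest is V7
(28, 3) — d to each: V1:15, V2:6, V3:27.5, V4:13, V5:22.5, V6:26.5, V7:7 → nearest is V2
(23.5, 7) — d to each: V1:11, V2:5.5, V3:23, V4:9, V5:18, V6:22.5, V7:3 → nearest is V7
(17, 26) — d to each: V1:9, V2:24.5, V3:16.5, V4:10, V5:15.5, V6:3.5, V7:16 → nearest is V6
(14.5, 17.5) — d to each: V1:11.5, V2:16, V3:14, V4:7.5, V5:9, V6:12, V7:11.5 → nearest is V4
(22, 0.5) — d to each: V1:17.5, V2:1, V3:28, V4:15.5, V5:16.5, V6:29, V7:9.5 → nearest is V2
2 of the 6 points have V2 as nearest.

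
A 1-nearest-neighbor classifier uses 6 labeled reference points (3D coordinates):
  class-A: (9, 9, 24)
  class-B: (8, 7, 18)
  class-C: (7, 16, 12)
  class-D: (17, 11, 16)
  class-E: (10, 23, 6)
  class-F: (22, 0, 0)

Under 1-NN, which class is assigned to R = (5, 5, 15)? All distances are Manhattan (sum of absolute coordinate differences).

class-B

d(R, class-A) = |5−9| + |5−9| + |15−24| = 4 + 4 + 9 = 17
d(R, class-B) = |5−8| + |5−7| + |15−18| = 3 + 2 + 3 = 8
d(R, class-C) = |5−7| + |5−16| + |15−12| = 2 + 11 + 3 = 16
d(R, class-D) = |5−17| + |5−11| + |15−16| = 12 + 6 + 1 = 19
d(R, class-E) = |5−10| + |5−23| + |15−6| = 5 + 18 + 9 = 32
d(R, class-F) = |5−22| + |5−0| + |15−0| = 17 + 5 + 15 = 37
Minimum is at class-B.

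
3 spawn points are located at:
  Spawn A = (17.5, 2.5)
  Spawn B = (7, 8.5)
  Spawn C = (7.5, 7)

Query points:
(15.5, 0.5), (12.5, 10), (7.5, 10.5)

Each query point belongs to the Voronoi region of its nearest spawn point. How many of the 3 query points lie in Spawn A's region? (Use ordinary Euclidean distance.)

(15.5, 0.5) — d² to each: Spawn A:8, Spawn B:136.25, Spawn C:106.25 → nearest is Spawn A
(12.5, 10) — d² to each: Spawn A:81.25, Spawn B:32.5, Spawn C:34 → nearest is Spawn B
(7.5, 10.5) — d² to each: Spawn A:164, Spawn B:4.25, Spawn C:12.25 → nearest is Spawn B
1 of the 3 points has Spawn A as nearest.

1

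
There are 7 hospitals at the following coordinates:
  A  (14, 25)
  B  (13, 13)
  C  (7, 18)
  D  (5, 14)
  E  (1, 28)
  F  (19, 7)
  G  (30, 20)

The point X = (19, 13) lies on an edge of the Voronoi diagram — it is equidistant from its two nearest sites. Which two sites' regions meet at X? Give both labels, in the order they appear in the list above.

Squared distances from X to each site:
|XA|² = (19−14)² + (13−25)² = 25 + 144 = 169
|XB|² = (19−13)² + (13−13)² = 36 + 0 = 36
|XC|² = (19−7)² + (13−18)² = 144 + 25 = 169
|XD|² = (19−5)² + (13−14)² = 196 + 1 = 197
|XE|² = (19−1)² + (13−28)² = 324 + 225 = 549
|XF|² = (19−19)² + (13−7)² = 0 + 36 = 36
|XG|² = (19−30)² + (13−20)² = 121 + 49 = 170
X is equidistant from B and F (both at squared distance 36), and every other site is strictly farther — so X lies on the B–F Voronoi edge.

B and F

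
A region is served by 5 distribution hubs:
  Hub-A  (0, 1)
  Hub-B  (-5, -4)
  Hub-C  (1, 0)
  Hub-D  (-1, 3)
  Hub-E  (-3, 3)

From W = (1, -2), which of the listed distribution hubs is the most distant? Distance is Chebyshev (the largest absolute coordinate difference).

Hub-B

d(W, Hub-A) = max(1, 3) = 3
d(W, Hub-B) = max(6, 2) = 6
d(W, Hub-C) = max(0, 2) = 2
d(W, Hub-D) = max(2, 5) = 5
d(W, Hub-E) = max(4, 5) = 5
The largest is to Hub-B.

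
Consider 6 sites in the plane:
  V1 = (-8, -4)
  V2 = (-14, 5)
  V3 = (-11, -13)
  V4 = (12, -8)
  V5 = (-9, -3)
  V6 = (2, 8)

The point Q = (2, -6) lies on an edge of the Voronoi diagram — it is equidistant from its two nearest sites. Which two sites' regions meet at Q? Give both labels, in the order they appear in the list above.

Squared distances from Q to each site:
|QV1|² = (2−(-8))² + (-6−(-4))² = 100 + 4 = 104
|QV2|² = (2−(-14))² + (-6−5)² = 256 + 121 = 377
|QV3|² = (2−(-11))² + (-6−(-13))² = 169 + 49 = 218
|QV4|² = (2−12)² + (-6−(-8))² = 100 + 4 = 104
|QV5|² = (2−(-9))² + (-6−(-3))² = 121 + 9 = 130
|QV6|² = (2−2)² + (-6−8)² = 0 + 196 = 196
Q is equidistant from V1 and V4 (both at squared distance 104), and every other site is strictly farther — so Q lies on the V1–V4 Voronoi edge.

V1 and V4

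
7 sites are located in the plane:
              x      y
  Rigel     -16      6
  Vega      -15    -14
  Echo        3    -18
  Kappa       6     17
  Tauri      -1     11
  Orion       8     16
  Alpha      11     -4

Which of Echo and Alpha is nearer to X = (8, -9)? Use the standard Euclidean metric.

Compare squared distances:
d²(X, Echo) = (8−3)² + (-9−(-18))² = 25 + 81 = 106
d²(X, Alpha) = (8−11)² + (-9−(-4))² = 9 + 25 = 34
106 > 34, so Alpha is closer.

Alpha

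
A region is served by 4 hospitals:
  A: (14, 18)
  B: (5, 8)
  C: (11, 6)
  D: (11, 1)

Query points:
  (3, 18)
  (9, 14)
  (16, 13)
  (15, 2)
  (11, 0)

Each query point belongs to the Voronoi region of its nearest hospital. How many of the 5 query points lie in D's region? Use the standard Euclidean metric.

2

(3, 18) — d² to each: A:121, B:104, C:208, D:353 → nearest is B
(9, 14) — d² to each: A:41, B:52, C:68, D:173 → nearest is A
(16, 13) — d² to each: A:29, B:146, C:74, D:169 → nearest is A
(15, 2) — d² to each: A:257, B:136, C:32, D:17 → nearest is D
(11, 0) — d² to each: A:333, B:100, C:36, D:1 → nearest is D
2 of the 5 points have D as nearest.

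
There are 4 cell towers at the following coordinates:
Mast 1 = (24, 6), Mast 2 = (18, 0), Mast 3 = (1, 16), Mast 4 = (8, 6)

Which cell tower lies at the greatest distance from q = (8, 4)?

Squared Euclidean distances:
d²(q, Mast 1) = (8−24)² + (4−6)² = 256 + 4 = 260
d²(q, Mast 2) = (8−18)² + (4−0)² = 100 + 16 = 116
d²(q, Mast 3) = (8−1)² + (4−16)² = 49 + 144 = 193
d²(q, Mast 4) = (8−8)² + (4−6)² = 0 + 4 = 4
The largest is to Mast 1.

Mast 1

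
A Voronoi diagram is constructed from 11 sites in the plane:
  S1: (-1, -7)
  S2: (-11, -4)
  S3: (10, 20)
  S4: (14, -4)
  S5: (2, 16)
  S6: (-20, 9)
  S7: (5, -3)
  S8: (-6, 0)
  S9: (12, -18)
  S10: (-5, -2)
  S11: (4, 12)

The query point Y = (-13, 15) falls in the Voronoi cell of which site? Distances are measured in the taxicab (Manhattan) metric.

S6

d(Y,S1) = 12 + 22 = 34
d(Y,S2) = 2 + 19 = 21
d(Y,S3) = 23 + 5 = 28
d(Y,S4) = 27 + 19 = 46
d(Y,S5) = 15 + 1 = 16
d(Y,S6) = 7 + 6 = 13
d(Y,S7) = 18 + 18 = 36
d(Y,S8) = 7 + 15 = 22
d(Y,S9) = 25 + 33 = 58
d(Y, S10) = 8 + 17 = 25
d(Y, S11) = 17 + 3 = 20
Minimum is at S6.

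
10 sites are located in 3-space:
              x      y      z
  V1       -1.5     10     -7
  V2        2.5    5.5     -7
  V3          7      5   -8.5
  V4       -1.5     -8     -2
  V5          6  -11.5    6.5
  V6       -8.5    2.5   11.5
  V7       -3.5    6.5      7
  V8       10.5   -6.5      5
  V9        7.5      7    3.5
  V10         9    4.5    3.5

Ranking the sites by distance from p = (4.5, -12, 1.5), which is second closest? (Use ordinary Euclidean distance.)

V4

Squared Euclidean distances:
|pV1|² = 36 + 484 + 72.25 = 592.25
|pV2|² = 4 + 306.25 + 72.25 = 382.5
|pV3|² = 6.25 + 289 + 100 = 395.25
|pV4|² = 36 + 16 + 12.25 = 64.25
|pV5|² = 2.25 + 0.25 + 25 = 27.5
|pV6|² = 169 + 210.25 + 100 = 479.25
|pV7|² = 64 + 342.25 + 30.25 = 436.5
|pV8|² = 36 + 30.25 + 12.25 = 78.5
|pV9|² = 9 + 361 + 4 = 374
d²(p, V10) = 20.25 + 272.25 + 4 = 296.5
Sorted ascending: V5, V4, V8, … — the second-nearest is V4.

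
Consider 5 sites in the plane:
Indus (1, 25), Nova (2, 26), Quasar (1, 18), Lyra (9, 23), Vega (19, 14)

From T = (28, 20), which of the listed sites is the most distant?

Squared Euclidean distances:
d²(T, Indus) = 729 + 25 = 754
d²(T, Nova) = 676 + 36 = 712
d²(T, Quasar) = 729 + 4 = 733
d²(T, Lyra) = 361 + 9 = 370
d²(T, Vega) = 81 + 36 = 117
The largest is to Indus.

Indus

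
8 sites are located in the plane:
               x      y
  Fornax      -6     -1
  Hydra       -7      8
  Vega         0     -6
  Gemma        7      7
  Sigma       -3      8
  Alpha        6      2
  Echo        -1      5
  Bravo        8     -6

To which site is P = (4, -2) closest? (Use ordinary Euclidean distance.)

Compare squared distances (the ordering matches that of the actual distances):
d²(P, Fornax) = 100 + 1 = 101
d²(P, Hydra) = 121 + 100 = 221
d²(P, Vega) = 16 + 16 = 32
d²(P, Gemma) = 9 + 81 = 90
d²(P, Sigma) = 49 + 100 = 149
d²(P, Alpha) = 4 + 16 = 20
d²(P, Echo) = 25 + 49 = 74
d²(P, Bravo) = 16 + 16 = 32
Minimum is at Alpha.

Alpha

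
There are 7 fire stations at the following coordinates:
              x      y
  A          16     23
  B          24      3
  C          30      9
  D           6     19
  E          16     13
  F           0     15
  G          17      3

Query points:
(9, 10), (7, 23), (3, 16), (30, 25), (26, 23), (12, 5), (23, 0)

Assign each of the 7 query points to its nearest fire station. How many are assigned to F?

1

(9, 10) — d² to each: A:218, B:274, C:442, D:90, E:58, F:106, G:113 → nearest is E
(7, 23) — d² to each: A:81, B:689, C:725, D:17, E:181, F:113, G:500 → nearest is D
(3, 16) — d² to each: A:218, B:610, C:778, D:18, E:178, F:10, G:365 → nearest is F
(30, 25) — d² to each: A:200, B:520, C:256, D:612, E:340, F:1000, G:653 → nearest is A
(26, 23) — d² to each: A:100, B:404, C:212, D:416, E:200, F:740, G:481 → nearest is A
(12, 5) — d² to each: A:340, B:148, C:340, D:232, E:80, F:244, G:29 → nearest is G
(23, 0) — d² to each: A:578, B:10, C:130, D:650, E:218, F:754, G:45 → nearest is B
1 of the 7 points has F as nearest.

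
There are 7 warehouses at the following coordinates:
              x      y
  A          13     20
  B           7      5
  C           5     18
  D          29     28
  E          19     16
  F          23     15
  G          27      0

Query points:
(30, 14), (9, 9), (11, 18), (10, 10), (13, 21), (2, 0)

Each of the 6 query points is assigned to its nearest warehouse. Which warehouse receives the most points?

(30, 14) — d² to each: A:325, B:610, C:641, D:197, E:125, F:50, G:205 → nearest is F
(9, 9) — d² to each: A:137, B:20, C:97, D:761, E:149, F:232, G:405 → nearest is B
(11, 18) — d² to each: A:8, B:185, C:36, D:424, E:68, F:153, G:580 → nearest is A
(10, 10) — d² to each: A:109, B:34, C:89, D:685, E:117, F:194, G:389 → nearest is B
(13, 21) — d² to each: A:1, B:292, C:73, D:305, E:61, F:136, G:637 → nearest is A
(2, 0) — d² to each: A:521, B:50, C:333, D:1513, E:545, F:666, G:625 → nearest is B
Tally — A:2, B:3, F:1. B captures the most (3).

B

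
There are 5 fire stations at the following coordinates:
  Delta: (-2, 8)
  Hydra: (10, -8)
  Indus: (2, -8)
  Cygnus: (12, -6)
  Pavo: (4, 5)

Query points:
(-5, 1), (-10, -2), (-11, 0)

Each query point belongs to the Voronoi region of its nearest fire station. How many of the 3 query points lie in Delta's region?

3

(-5, 1) — d² to each: Delta:58, Hydra:306, Indus:130, Cygnus:338, Pavo:97 → nearest is Delta
(-10, -2) — d² to each: Delta:164, Hydra:436, Indus:180, Cygnus:500, Pavo:245 → nearest is Delta
(-11, 0) — d² to each: Delta:145, Hydra:505, Indus:233, Cygnus:565, Pavo:250 → nearest is Delta
3 of the 3 points have Delta as nearest.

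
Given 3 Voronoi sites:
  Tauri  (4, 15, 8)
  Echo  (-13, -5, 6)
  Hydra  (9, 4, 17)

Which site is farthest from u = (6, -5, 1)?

Compare squared distances (the ordering matches that of the actual distances):
d²(u, Tauri) = 4 + 400 + 49 = 453
d²(u, Echo) = 361 + 0 + 25 = 386
d²(u, Hydra) = 9 + 81 + 256 = 346
The largest is to Tauri.

Tauri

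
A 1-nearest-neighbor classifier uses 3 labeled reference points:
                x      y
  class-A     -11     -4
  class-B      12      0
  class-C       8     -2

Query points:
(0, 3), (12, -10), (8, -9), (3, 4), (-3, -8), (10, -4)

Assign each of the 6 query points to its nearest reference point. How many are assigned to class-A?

1

(0, 3) — d² to each: class-A:170, class-B:153, class-C:89 → nearest is class-C
(12, -10) — d² to each: class-A:565, class-B:100, class-C:80 → nearest is class-C
(8, -9) — d² to each: class-A:386, class-B:97, class-C:49 → nearest is class-C
(3, 4) — d² to each: class-A:260, class-B:97, class-C:61 → nearest is class-C
(-3, -8) — d² to each: class-A:80, class-B:289, class-C:157 → nearest is class-A
(10, -4) — d² to each: class-A:441, class-B:20, class-C:8 → nearest is class-C
1 of the 6 points has class-A as nearest.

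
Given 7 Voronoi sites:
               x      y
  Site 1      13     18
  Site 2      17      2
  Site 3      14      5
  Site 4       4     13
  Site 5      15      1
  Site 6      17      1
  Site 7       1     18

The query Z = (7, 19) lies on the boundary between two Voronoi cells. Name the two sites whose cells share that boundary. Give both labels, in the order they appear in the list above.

Site 1 and Site 7

Squared distances from Z to each site:
d²(Z, Site 1) = (7−13)² + (19−18)² = 36 + 1 = 37
d²(Z, Site 2) = (7−17)² + (19−2)² = 100 + 289 = 389
d²(Z, Site 3) = (7−14)² + (19−5)² = 49 + 196 = 245
d²(Z, Site 4) = (7−4)² + (19−13)² = 9 + 36 = 45
d²(Z, Site 5) = (7−15)² + (19−1)² = 64 + 324 = 388
d²(Z, Site 6) = (7−17)² + (19−1)² = 100 + 324 = 424
d²(Z, Site 7) = (7−1)² + (19−18)² = 36 + 1 = 37
Z is equidistant from Site 1 and Site 7 (both at squared distance 37), and every other site is strictly farther — so Z lies on the Site 1–Site 7 Voronoi edge.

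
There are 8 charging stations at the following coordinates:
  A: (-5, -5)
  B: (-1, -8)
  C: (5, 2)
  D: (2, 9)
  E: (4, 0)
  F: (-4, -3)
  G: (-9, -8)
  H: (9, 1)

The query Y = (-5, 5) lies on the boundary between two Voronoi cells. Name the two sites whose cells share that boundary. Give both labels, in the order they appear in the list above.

D and F

Squared distances from Y to each site:
|YA|² = (-5−(-5))² + (5−(-5))² = 0 + 100 = 100
|YB|² = (-5−(-1))² + (5−(-8))² = 16 + 169 = 185
|YC|² = (-5−5)² + (5−2)² = 100 + 9 = 109
|YD|² = (-5−2)² + (5−9)² = 49 + 16 = 65
|YE|² = (-5−4)² + (5−0)² = 81 + 25 = 106
|YF|² = (-5−(-4))² + (5−(-3))² = 1 + 64 = 65
|YG|² = (-5−(-9))² + (5−(-8))² = 16 + 169 = 185
|YH|² = (-5−9)² + (5−1)² = 196 + 16 = 212
Y is equidistant from D and F (both at squared distance 65), and every other site is strictly farther — so Y lies on the D–F Voronoi edge.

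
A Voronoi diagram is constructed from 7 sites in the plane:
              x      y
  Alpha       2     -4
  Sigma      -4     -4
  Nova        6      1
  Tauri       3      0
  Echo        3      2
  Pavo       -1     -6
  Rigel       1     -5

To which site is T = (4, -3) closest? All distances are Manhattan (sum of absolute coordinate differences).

Alpha

d(T, Alpha) = |4−2| + |-3−(-4)| = 2 + 1 = 3
d(T, Sigma) = |4−(-4)| + |-3−(-4)| = 8 + 1 = 9
d(T, Nova) = |4−6| + |-3−1| = 2 + 4 = 6
d(T, Tauri) = |4−3| + |-3−0| = 1 + 3 = 4
d(T, Echo) = |4−3| + |-3−2| = 1 + 5 = 6
d(T, Pavo) = |4−(-1)| + |-3−(-6)| = 5 + 3 = 8
d(T, Rigel) = |4−1| + |-3−(-5)| = 3 + 2 = 5
Minimum is at Alpha.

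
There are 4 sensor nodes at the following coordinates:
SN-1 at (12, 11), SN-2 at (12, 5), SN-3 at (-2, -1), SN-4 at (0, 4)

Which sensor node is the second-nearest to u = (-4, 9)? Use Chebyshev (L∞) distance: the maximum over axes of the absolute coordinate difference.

d(u, SN-1) = max(16, 2) = 16
d(u, SN-2) = max(16, 4) = 16
d(u, SN-3) = max(2, 10) = 10
d(u, SN-4) = max(4, 5) = 5
Sorted ascending: SN-4, SN-3, SN-1, … — the second-nearest is SN-3.

SN-3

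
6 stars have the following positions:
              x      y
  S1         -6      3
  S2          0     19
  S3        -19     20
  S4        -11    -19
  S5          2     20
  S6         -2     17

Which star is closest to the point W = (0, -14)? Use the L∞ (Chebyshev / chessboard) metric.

S4

d(W,S1) = max(6, 17) = 17
d(W,S2) = max(0, 33) = 33
d(W,S3) = max(19, 34) = 34
d(W,S4) = max(11, 5) = 11
d(W,S5) = max(2, 34) = 34
d(W,S6) = max(2, 31) = 31
S4 is nearest.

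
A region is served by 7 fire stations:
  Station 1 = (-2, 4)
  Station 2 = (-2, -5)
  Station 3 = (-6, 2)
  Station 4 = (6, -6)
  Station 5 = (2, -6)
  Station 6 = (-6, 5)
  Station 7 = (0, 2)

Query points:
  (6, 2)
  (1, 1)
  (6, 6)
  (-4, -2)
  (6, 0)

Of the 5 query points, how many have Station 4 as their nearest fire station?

1

(6, 2) — d² to each: Station 1:68, Station 2:113, Station 3:144, Station 4:64, Station 5:80, Station 6:153, Station 7:36 → nearest is Station 7
(1, 1) — d² to each: Station 1:18, Station 2:45, Station 3:50, Station 4:74, Station 5:50, Station 6:65, Station 7:2 → nearest is Station 7
(6, 6) — d² to each: Station 1:68, Station 2:185, Station 3:160, Station 4:144, Station 5:160, Station 6:145, Station 7:52 → nearest is Station 7
(-4, -2) — d² to each: Station 1:40, Station 2:13, Station 3:20, Station 4:116, Station 5:52, Station 6:53, Station 7:32 → nearest is Station 2
(6, 0) — d² to each: Station 1:80, Station 2:89, Station 3:148, Station 4:36, Station 5:52, Station 6:169, Station 7:40 → nearest is Station 4
1 of the 5 points has Station 4 as nearest.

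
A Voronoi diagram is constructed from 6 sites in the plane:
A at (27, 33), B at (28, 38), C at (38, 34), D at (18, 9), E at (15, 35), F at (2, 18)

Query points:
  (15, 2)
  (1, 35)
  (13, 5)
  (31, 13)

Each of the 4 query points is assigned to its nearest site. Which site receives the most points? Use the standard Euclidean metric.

D

(15, 2) — d² to each: A:1105, B:1465, C:1553, D:58, E:1089, F:425 → nearest is D
(1, 35) — d² to each: A:680, B:738, C:1370, D:965, E:196, F:290 → nearest is E
(13, 5) — d² to each: A:980, B:1314, C:1466, D:41, E:904, F:290 → nearest is D
(31, 13) — d² to each: A:416, B:634, C:490, D:185, E:740, F:866 → nearest is D
Tally — D:3, E:1. D captures the most (3).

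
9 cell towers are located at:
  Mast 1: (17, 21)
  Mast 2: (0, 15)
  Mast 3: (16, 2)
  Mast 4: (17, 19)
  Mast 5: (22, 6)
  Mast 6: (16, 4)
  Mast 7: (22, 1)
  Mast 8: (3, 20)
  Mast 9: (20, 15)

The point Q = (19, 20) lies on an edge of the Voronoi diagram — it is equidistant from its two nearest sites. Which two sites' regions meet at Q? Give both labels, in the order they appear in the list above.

Mast 1 and Mast 4

Squared distances from Q to each site:
d²(Q, Mast 1) = (19−17)² + (20−21)² = 4 + 1 = 5
d²(Q, Mast 2) = (19−0)² + (20−15)² = 361 + 25 = 386
d²(Q, Mast 3) = (19−16)² + (20−2)² = 9 + 324 = 333
d²(Q, Mast 4) = (19−17)² + (20−19)² = 4 + 1 = 5
d²(Q, Mast 5) = (19−22)² + (20−6)² = 9 + 196 = 205
d²(Q, Mast 6) = (19−16)² + (20−4)² = 9 + 256 = 265
d²(Q, Mast 7) = (19−22)² + (20−1)² = 9 + 361 = 370
d²(Q, Mast 8) = (19−3)² + (20−20)² = 256 + 0 = 256
d²(Q, Mast 9) = (19−20)² + (20−15)² = 1 + 25 = 26
Q is equidistant from Mast 1 and Mast 4 (both at squared distance 5), and every other site is strictly farther — so Q lies on the Mast 1–Mast 4 Voronoi edge.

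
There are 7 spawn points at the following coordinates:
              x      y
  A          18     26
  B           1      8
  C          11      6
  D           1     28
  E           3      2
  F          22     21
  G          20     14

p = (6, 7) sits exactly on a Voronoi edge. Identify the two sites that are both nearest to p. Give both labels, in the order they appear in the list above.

Squared distances from p to each site:
|pA|² = (6−18)² + (7−26)² = 144 + 361 = 505
|pB|² = (6−1)² + (7−8)² = 25 + 1 = 26
|pC|² = (6−11)² + (7−6)² = 25 + 1 = 26
|pD|² = (6−1)² + (7−28)² = 25 + 441 = 466
|pE|² = (6−3)² + (7−2)² = 9 + 25 = 34
|pF|² = (6−22)² + (7−21)² = 256 + 196 = 452
|pG|² = (6−20)² + (7−14)² = 196 + 49 = 245
p is equidistant from B and C (both at squared distance 26), and every other site is strictly farther — so p lies on the B–C Voronoi edge.

B and C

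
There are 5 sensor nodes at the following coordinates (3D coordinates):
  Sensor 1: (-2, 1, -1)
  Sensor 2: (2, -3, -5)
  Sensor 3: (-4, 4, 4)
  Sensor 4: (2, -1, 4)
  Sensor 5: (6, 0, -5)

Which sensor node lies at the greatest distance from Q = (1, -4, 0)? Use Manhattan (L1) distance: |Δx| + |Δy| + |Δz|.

d(Q, Sensor 1) = |1−(-2)| + |-4−1| + |0−(-1)| = 3 + 5 + 1 = 9
d(Q, Sensor 2) = |1−2| + |-4−(-3)| + |0−(-5)| = 1 + 1 + 5 = 7
d(Q, Sensor 3) = |1−(-4)| + |-4−4| + |0−4| = 5 + 8 + 4 = 17
d(Q, Sensor 4) = |1−2| + |-4−(-1)| + |0−4| = 1 + 3 + 4 = 8
d(Q, Sensor 5) = |1−6| + |-4−0| + |0−(-5)| = 5 + 4 + 5 = 14
The largest is to Sensor 3.

Sensor 3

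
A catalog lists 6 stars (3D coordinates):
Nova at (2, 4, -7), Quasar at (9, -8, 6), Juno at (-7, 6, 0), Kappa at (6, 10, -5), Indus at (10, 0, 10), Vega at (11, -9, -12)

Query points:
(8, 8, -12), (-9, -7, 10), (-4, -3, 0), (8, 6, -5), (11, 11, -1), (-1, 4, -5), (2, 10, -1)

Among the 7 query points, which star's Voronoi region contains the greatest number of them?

(8, 8, -12) — d² to each: Nova:77, Quasar:581, Juno:373, Kappa:57, Indus:552, Vega:298 → nearest is Kappa
(-9, -7, 10) — d² to each: Nova:531, Quasar:341, Juno:273, Kappa:739, Indus:410, Vega:888 → nearest is Juno
(-4, -3, 0) — d² to each: Nova:134, Quasar:230, Juno:90, Kappa:294, Indus:305, Vega:405 → nearest is Juno
(8, 6, -5) — d² to each: Nova:44, Quasar:318, Juno:250, Kappa:20, Indus:265, Vega:283 → nearest is Kappa
(11, 11, -1) — d² to each: Nova:166, Quasar:414, Juno:350, Kappa:42, Indus:243, Vega:521 → nearest is Kappa
(-1, 4, -5) — d² to each: Nova:13, Quasar:365, Juno:65, Kappa:85, Indus:362, Vega:362 → nearest is Nova
(2, 10, -1) — d² to each: Nova:72, Quasar:422, Juno:98, Kappa:32, Indus:285, Vega:563 → nearest is Kappa
Tally — Nova:1, Juno:2, Kappa:4. Kappa captures the most (4).

Kappa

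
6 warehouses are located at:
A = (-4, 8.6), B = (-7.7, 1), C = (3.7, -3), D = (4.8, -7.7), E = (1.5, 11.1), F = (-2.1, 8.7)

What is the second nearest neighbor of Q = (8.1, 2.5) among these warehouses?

Compare squared distances (the ordering matches that of the actual distances):
|QA|² = (8.1−(-4))² + (2.5−8.6)² = 146.41 + 37.21 = 183.62
|QB|² = (8.1−(-7.7))² + (2.5−1)² = 249.64 + 2.25 = 251.89
|QC|² = (8.1−3.7)² + (2.5−(-3))² = 19.36 + 30.25 = 49.61
|QD|² = (8.1−4.8)² + (2.5−(-7.7))² = 10.89 + 104.04 = 114.93
|QE|² = (8.1−1.5)² + (2.5−11.1)² = 43.56 + 73.96 = 117.52
|QF|² = (8.1−(-2.1))² + (2.5−8.7)² = 104.04 + 38.44 = 142.48
Sorted ascending: C, D, E, … — the second-nearest is D.

D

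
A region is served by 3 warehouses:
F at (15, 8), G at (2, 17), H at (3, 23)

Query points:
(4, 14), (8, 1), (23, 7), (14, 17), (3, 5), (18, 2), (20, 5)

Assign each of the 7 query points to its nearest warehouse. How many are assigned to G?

2

(4, 14) — d² to each: F:157, G:13, H:82 → nearest is G
(8, 1) — d² to each: F:98, G:292, H:509 → nearest is F
(23, 7) — d² to each: F:65, G:541, H:656 → nearest is F
(14, 17) — d² to each: F:82, G:144, H:157 → nearest is F
(3, 5) — d² to each: F:153, G:145, H:324 → nearest is G
(18, 2) — d² to each: F:45, G:481, H:666 → nearest is F
(20, 5) — d² to each: F:34, G:468, H:613 → nearest is F
2 of the 7 points have G as nearest.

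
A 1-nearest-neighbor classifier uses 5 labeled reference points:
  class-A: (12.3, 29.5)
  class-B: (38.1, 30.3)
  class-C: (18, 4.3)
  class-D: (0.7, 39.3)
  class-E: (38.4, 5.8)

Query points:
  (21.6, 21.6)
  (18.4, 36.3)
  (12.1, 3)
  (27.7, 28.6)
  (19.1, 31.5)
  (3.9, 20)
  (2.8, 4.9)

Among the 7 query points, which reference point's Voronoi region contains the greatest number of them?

(21.6, 21.6) — d² to each: class-A:148.9, class-B:347.94, class-C:312.25, class-D:750.1, class-E:531.88 → nearest is class-A
(18.4, 36.3) — d² to each: class-A:83.45, class-B:424.09, class-C:1024.16, class-D:322.29, class-E:1330.25 → nearest is class-A
(12.1, 3) — d² to each: class-A:702.29, class-B:1421.29, class-C:36.5, class-D:1447.65, class-E:699.53 → nearest is class-C
(27.7, 28.6) — d² to each: class-A:237.97, class-B:111.05, class-C:684.58, class-D:843.49, class-E:634.33 → nearest is class-B
(19.1, 31.5) — d² to each: class-A:50.24, class-B:362.44, class-C:741.05, class-D:399.4, class-E:1032.98 → nearest is class-A
(3.9, 20) — d² to each: class-A:160.81, class-B:1275.73, class-C:445.3, class-D:382.73, class-E:1391.89 → nearest is class-A
(2.8, 4.9) — d² to each: class-A:695.41, class-B:1891.25, class-C:231.4, class-D:1187.77, class-E:1268.17 → nearest is class-C
Tally — class-A:4, class-B:1, class-C:2. class-A captures the most (4).

class-A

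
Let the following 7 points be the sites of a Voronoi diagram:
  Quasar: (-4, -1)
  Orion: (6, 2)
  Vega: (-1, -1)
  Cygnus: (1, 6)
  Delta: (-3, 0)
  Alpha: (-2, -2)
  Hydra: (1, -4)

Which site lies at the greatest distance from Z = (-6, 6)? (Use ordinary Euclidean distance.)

Orion

Since √ is increasing, it suffices to compare squared distances:
d²(Z, Quasar) = (-6−(-4))² + (6−(-1))² = 4 + 49 = 53
d²(Z, Orion) = (-6−6)² + (6−2)² = 144 + 16 = 160
d²(Z, Vega) = (-6−(-1))² + (6−(-1))² = 25 + 49 = 74
d²(Z, Cygnus) = (-6−1)² + (6−6)² = 49 + 0 = 49
d²(Z, Delta) = (-6−(-3))² + (6−0)² = 9 + 36 = 45
d²(Z, Alpha) = (-6−(-2))² + (6−(-2))² = 16 + 64 = 80
d²(Z, Hydra) = (-6−1)² + (6−(-4))² = 49 + 100 = 149
The largest is to Orion.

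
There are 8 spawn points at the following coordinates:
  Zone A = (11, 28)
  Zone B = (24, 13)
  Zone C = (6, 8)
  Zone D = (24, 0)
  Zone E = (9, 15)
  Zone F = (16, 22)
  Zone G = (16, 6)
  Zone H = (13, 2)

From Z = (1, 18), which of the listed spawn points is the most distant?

Compare squared distances (the ordering matches that of the actual distances):
d²(Z, Zone A) = (1−11)² + (18−28)² = 100 + 100 = 200
d²(Z, Zone B) = (1−24)² + (18−13)² = 529 + 25 = 554
d²(Z, Zone C) = (1−6)² + (18−8)² = 25 + 100 = 125
d²(Z, Zone D) = (1−24)² + (18−0)² = 529 + 324 = 853
d²(Z, Zone E) = (1−9)² + (18−15)² = 64 + 9 = 73
d²(Z, Zone F) = (1−16)² + (18−22)² = 225 + 16 = 241
d²(Z, Zone G) = (1−16)² + (18−6)² = 225 + 144 = 369
d²(Z, Zone H) = (1−13)² + (18−2)² = 144 + 256 = 400
The largest is to Zone D.

Zone D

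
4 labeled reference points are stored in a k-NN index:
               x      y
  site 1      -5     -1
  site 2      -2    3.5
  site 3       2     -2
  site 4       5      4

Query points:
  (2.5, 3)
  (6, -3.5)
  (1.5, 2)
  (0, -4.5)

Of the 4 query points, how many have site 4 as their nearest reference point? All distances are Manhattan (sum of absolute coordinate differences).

(2.5, 3) — d to each: site 1:11.5, site 2:5, site 3:5.5, site 4:3.5 → nearest is site 4
(6, -3.5) — d to each: site 1:13.5, site 2:15, site 3:5.5, site 4:8.5 → nearest is site 3
(1.5, 2) — d to each: site 1:9.5, site 2:5, site 3:4.5, site 4:5.5 → nearest is site 3
(0, -4.5) — d to each: site 1:8.5, site 2:10, site 3:4.5, site 4:13.5 → nearest is site 3
1 of the 4 points has site 4 as nearest.

1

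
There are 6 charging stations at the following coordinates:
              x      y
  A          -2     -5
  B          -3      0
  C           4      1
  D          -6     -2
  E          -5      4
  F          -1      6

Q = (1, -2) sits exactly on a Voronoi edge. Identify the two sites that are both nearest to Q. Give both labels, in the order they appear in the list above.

A and C

Squared distances from Q to each site:
|QA|² = (1−(-2))² + (-2−(-5))² = 9 + 9 = 18
|QB|² = (1−(-3))² + (-2−0)² = 16 + 4 = 20
|QC|² = (1−4)² + (-2−1)² = 9 + 9 = 18
|QD|² = (1−(-6))² + (-2−(-2))² = 49 + 0 = 49
|QE|² = (1−(-5))² + (-2−4)² = 36 + 36 = 72
|QF|² = (1−(-1))² + (-2−6)² = 4 + 64 = 68
Q is equidistant from A and C (both at squared distance 18), and every other site is strictly farther — so Q lies on the A–C Voronoi edge.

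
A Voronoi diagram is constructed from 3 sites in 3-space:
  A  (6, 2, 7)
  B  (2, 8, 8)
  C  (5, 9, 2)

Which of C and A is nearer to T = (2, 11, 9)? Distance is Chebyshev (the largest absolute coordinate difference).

C

d(T,C) = max(3, 2, 7) = 7
d(T,A) = max(4, 9, 2) = 9
7 < 9, so C is closer.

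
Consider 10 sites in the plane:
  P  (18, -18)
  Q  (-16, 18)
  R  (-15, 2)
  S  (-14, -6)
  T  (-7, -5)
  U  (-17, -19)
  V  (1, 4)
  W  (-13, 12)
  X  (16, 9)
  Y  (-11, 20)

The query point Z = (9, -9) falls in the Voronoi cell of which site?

Squared Euclidean distances:
|ZP|² = 81 + 81 = 162
|ZQ|² = 625 + 729 = 1354
|ZR|² = 576 + 121 = 697
|ZS|² = 529 + 9 = 538
|ZT|² = 256 + 16 = 272
|ZU|² = 676 + 100 = 776
|ZV|² = 64 + 169 = 233
|ZW|² = 484 + 441 = 925
|ZX|² = 49 + 324 = 373
|ZY|² = 400 + 841 = 1241
P is nearest.

P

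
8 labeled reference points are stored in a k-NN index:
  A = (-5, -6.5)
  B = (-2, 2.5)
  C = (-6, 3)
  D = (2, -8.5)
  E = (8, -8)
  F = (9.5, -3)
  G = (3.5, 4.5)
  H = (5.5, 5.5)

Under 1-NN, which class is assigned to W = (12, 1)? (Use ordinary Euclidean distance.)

Compare squared distances (the ordering matches that of the actual distances):
|WA|² = (12−(-5))² + (1−(-6.5))² = 289 + 56.25 = 345.25
|WB|² = (12−(-2))² + (1−2.5)² = 196 + 2.25 = 198.25
|WC|² = (12−(-6))² + (1−3)² = 324 + 4 = 328
|WD|² = (12−2)² + (1−(-8.5))² = 100 + 90.25 = 190.25
|WE|² = (12−8)² + (1−(-8))² = 16 + 81 = 97
|WF|² = (12−9.5)² + (1−(-3))² = 6.25 + 16 = 22.25
|WG|² = (12−3.5)² + (1−4.5)² = 72.25 + 12.25 = 84.5
|WH|² = (12−5.5)² + (1−5.5)² = 42.25 + 20.25 = 62.5
F is nearest.

F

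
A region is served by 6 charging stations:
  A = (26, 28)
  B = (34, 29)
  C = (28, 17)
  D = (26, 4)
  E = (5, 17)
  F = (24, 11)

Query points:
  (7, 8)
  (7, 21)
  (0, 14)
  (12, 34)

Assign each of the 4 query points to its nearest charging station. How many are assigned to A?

(7, 8) — d² to each: A:761, B:1170, C:522, D:377, E:85, F:298 → nearest is E
(7, 21) — d² to each: A:410, B:793, C:457, D:650, E:20, F:389 → nearest is E
(0, 14) — d² to each: A:872, B:1381, C:793, D:776, E:34, F:585 → nearest is E
(12, 34) — d² to each: A:232, B:509, C:545, D:1096, E:338, F:673 → nearest is A
1 of the 4 points has A as nearest.

1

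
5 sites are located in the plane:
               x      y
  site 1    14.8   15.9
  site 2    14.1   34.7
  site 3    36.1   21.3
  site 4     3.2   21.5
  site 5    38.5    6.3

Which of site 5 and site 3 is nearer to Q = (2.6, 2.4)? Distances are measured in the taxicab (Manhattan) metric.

d(Q, site 5) = |2.6−38.5| + |2.4−6.3| = 35.9 + 3.9 = 39.8
d(Q, site 3) = |2.6−36.1| + |2.4−21.3| = 33.5 + 18.9 = 52.4
39.8 < 52.4, so site 5 is closer.

site 5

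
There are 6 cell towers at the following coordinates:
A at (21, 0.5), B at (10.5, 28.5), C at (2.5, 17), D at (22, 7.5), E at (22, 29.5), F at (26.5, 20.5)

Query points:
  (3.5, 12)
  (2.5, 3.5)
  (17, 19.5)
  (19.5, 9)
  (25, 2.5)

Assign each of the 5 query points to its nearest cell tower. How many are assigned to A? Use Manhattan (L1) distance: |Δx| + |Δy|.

1

(3.5, 12) — d to each: A:29, B:23.5, C:6, D:23, E:36, F:31.5 → nearest is C
(2.5, 3.5) — d to each: A:21.5, B:33, C:13.5, D:23.5, E:45.5, F:41 → nearest is C
(17, 19.5) — d to each: A:23, B:15.5, C:17, D:17, E:15, F:10.5 → nearest is F
(19.5, 9) — d to each: A:10, B:28.5, C:25, D:4, E:23, F:18.5 → nearest is D
(25, 2.5) — d to each: A:6, B:40.5, C:37, D:8, E:30, F:19.5 → nearest is A
1 of the 5 points has A as nearest.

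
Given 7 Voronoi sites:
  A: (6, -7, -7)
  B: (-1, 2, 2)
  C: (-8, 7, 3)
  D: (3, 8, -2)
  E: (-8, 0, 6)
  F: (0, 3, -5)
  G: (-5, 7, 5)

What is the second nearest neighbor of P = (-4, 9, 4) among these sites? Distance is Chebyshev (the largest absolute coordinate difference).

C

d(P,A) = max(10, 16, 11) = 16
d(P,B) = max(3, 7, 2) = 7
d(P,C) = max(4, 2, 1) = 4
d(P,D) = max(7, 1, 6) = 7
d(P,E) = max(4, 9, 2) = 9
d(P,F) = max(4, 6, 9) = 9
d(P,G) = max(1, 2, 1) = 2
Sorted ascending: G, C, B, … — the second-nearest is C.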